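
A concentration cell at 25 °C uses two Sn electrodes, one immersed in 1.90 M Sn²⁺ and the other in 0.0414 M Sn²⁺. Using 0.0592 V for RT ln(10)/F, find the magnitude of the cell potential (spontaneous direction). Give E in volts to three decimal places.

+0.049 V

For a concentration cell E°cell = 0. The 1.90 M side is the cathode (reduction is favoured where [Sn²⁺] is higher).
With n = 2, E = −(0.0592/2) log([Sn²⁺]ₐₙ/[Sn²⁺]꜀ₐₜ) = −(0.0592/2) log(0.0414/1.9) = −(0.0592/2)(-1.662) = +0.049 V.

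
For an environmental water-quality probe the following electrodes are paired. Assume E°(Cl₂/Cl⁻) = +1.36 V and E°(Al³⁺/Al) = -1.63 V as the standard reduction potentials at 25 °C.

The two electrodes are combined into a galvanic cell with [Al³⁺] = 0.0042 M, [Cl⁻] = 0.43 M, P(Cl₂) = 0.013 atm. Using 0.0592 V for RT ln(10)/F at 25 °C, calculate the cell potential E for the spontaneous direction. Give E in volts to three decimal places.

+3.003 V

Cl₂/Cl⁻ is the cathode (higher E°), Al³⁺/Al the anode: E°cell = +1.36 − (-1.63) = +2.99 V, n = 6.
Overall: 3 Cl₂(g) + 2 Al(s) → 6 Cl⁻(aq) + 2 Al³⁺(aq)
Q = [Cl⁻]^6·[Al³⁺]^2 / (P(Cl₂)^3); log Q = -1.295.
E = E° − (0.0592/n) log Q = +2.99 − (0.0592/6)(-1.295) = +3.003 V.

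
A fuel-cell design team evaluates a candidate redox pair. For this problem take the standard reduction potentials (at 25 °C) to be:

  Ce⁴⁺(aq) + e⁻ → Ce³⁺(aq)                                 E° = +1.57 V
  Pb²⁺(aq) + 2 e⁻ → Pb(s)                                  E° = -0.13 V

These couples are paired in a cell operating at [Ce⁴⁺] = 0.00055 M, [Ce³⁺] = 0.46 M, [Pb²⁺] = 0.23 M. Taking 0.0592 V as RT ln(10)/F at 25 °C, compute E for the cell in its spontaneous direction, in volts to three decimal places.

+1.546 V

Ce⁴⁺/Ce³⁺ is the cathode (higher E°), Pb²⁺/Pb the anode: E°cell = +1.57 − (-0.13) = +1.70 V, n = 2.
Overall: 2 Ce⁴⁺(aq) + Pb(s) → 2 Ce³⁺(aq) + Pb²⁺(aq)
Q = [Ce³⁺]^2·[Pb²⁺] / ([Ce⁴⁺]^2); log Q = 5.207.
E = E° − (0.0592/n) log Q = +1.70 − (0.0592/2)(5.207) = +1.546 V.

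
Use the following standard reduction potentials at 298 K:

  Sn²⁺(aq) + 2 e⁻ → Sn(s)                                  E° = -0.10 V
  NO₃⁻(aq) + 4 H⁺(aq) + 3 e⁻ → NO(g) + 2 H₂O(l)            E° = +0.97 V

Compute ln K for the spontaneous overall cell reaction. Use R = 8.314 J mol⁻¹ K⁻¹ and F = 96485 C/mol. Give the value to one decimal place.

Cathode: NO₃⁻/NO; anode: Sn²⁺/Sn. E°cell = (+0.97) − (-0.10) = +1.07 V, with n = 6.
ΔG° = −nFE° = −RT ln K, so ln K = nFE°/(RT) = (6)(96485)(+1.07) / ((8.314)(298)) = 250.016.

250.0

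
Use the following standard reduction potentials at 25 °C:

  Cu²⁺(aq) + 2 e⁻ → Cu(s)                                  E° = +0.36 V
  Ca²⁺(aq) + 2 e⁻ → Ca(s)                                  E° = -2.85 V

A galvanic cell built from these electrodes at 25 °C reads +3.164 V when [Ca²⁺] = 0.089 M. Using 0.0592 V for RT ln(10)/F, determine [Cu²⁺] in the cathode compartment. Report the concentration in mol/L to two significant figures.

0.0025 M

Cu²⁺/Cu is the cathode, Ca²⁺/Ca the anode: E°cell = +3.21 V, n = 2.
Overall reaction: Cu²⁺(aq) + Ca(s) → Cu(s) + Ca²⁺(aq); Q = [Ca²⁺]^1/[Cu²⁺]^1.
From E = E° − (0.0592/n) log Q: log Q = (E° − E)·n/0.0592 = (+3.21 − (+3.164))·2/0.0592 = 1.5541.
So 1·log[Cu²⁺] = 1·log(0.089) − log Q = -1.0506 − (1.5541) = -2.6047; [Cu²⁺] = 10^(-2.6047) ≈ 0.0025 M.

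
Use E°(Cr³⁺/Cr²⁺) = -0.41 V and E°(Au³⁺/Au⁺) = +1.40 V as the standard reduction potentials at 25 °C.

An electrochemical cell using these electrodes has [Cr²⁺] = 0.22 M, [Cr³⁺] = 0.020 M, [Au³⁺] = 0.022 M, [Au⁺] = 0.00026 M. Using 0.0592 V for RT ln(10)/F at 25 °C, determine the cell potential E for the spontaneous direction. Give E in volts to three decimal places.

Au³⁺/Au⁺ is the cathode (higher E°), Cr³⁺/Cr²⁺ the anode: E°cell = +1.40 − (-0.41) = +1.81 V, n = 2.
Overall: Au³⁺(aq) + 2 Cr²⁺(aq) → Au⁺(aq) + 2 Cr³⁺(aq)
Q = [Au⁺]·[Cr³⁺]^2 / ([Au³⁺]·[Cr²⁺]^2); log Q = -4.010.
E = E° − (0.0592/n) log Q = +1.81 − (0.0592/2)(-4.010) = +1.929 V.

+1.929 V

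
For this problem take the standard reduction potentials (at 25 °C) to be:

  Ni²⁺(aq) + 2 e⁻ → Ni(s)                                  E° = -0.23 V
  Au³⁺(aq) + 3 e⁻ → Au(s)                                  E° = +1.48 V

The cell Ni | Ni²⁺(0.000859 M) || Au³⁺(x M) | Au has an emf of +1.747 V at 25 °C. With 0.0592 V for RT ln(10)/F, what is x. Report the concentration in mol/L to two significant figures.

0.0019 M

Au³⁺/Au is the cathode, Ni²⁺/Ni the anode: E°cell = +1.71 V, n = 6.
Overall reaction: 2 Au³⁺(aq) + 3 Ni(s) → 2 Au(s) + 3 Ni²⁺(aq); Q = [Ni²⁺]^3/[Au³⁺]^2.
From E = E° − (0.0592/n) log Q: log Q = (E° − E)·n/0.0592 = (+1.71 − (+1.747))·6/0.0592 = -3.7500.
So 2·log[Au³⁺] = 3·log(0.000859) − log Q = -9.1980 − (-3.7500) = -5.4480; log[Au³⁺] = -5.4480 / 2 = -2.7240; [Au³⁺] = 10^(-2.7240) ≈ 0.0019 M.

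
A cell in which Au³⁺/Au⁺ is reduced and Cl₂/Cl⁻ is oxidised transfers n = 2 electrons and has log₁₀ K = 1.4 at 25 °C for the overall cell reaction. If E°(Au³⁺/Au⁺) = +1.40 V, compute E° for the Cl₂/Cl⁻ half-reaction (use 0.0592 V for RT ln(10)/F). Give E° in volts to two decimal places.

+1.36 V

E°cell = (0.0592/n)·log K = (0.0592/2)(1.4) = +0.041 V.
Since Au³⁺/Au⁺ is the cathode and Cl₂/Cl⁻ the anode, E°cell = E°(Au³⁺/Au⁺) − E°(Cl₂/Cl⁻).
So E°(Cl₂/Cl⁻) = E°(Au³⁺/Au⁺) − E°cell = (+1.40) − (+0.041) = +1.36 V.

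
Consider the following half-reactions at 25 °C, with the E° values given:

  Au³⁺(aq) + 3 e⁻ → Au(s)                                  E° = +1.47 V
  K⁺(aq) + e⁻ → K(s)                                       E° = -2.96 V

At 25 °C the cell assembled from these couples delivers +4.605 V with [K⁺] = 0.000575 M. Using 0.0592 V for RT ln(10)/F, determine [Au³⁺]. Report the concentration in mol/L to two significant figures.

0.14 M

Au³⁺/Au is the cathode, K⁺/K the anode: E°cell = +4.43 V, n = 3.
Overall reaction: Au³⁺(aq) + 3 K(s) → Au(s) + 3 K⁺(aq); Q = [K⁺]^3/[Au³⁺]^1.
From E = E° − (0.0592/n) log Q: log Q = (E° − E)·n/0.0592 = (+4.43 − (+4.605))·3/0.0592 = -8.8682.
So 1·log[Au³⁺] = 3·log(0.000575) − log Q = -9.7210 − (-8.8682) = -0.8528; [Au³⁺] = 10^(-0.8528) ≈ 0.14 M.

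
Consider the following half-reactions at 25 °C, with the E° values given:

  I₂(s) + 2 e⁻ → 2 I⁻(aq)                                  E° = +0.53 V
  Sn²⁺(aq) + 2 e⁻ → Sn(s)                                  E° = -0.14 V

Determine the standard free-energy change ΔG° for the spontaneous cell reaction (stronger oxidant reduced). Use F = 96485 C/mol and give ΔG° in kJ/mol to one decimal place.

I₂/I⁻ (E° = +0.53 V) is the cathode; Sn²⁺/Sn (E° = -0.14 V) is the anode, so E°cell = +0.67 V.
Balancing electrons gives n = 2 (lcm of 2 and 2).
ΔG° = −nFE° = −(2)(96485)(+0.67) = -129,290 J = -129.3 kJ/mol.

-129.3 kJ/mol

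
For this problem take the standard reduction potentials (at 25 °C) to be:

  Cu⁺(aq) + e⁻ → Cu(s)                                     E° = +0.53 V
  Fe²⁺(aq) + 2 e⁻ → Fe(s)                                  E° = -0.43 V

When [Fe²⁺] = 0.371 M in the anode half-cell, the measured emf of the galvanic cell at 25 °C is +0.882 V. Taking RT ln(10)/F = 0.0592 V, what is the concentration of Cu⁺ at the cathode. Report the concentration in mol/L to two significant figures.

0.029 M

Cu⁺/Cu is the cathode, Fe²⁺/Fe the anode: E°cell = +0.96 V, n = 2.
Overall reaction: 2 Cu⁺(aq) + Fe(s) → 2 Cu(s) + Fe²⁺(aq); Q = [Fe²⁺]^1/[Cu⁺]^2.
From E = E° − (0.0592/n) log Q: log Q = (E° − E)·n/0.0592 = (+0.96 − (+0.882))·2/0.0592 = 2.6351.
So 2·log[Cu⁺] = 1·log(0.371) − log Q = -0.4306 − (2.6351) = -3.0657; log[Cu⁺] = -3.0657 / 2 = -1.5329; [Cu⁺] = 10^(-1.5329) ≈ 0.029 M.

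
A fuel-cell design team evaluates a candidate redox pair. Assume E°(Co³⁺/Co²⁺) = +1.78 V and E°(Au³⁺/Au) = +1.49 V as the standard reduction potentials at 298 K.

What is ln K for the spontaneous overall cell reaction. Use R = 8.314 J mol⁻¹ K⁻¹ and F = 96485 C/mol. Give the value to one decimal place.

Cathode: Co³⁺/Co²⁺; anode: Au³⁺/Au. E°cell = (+1.78) − (+1.49) = +0.29 V, with n = 3.
ΔG° = −nFE° = −RT ln K, so ln K = nFE°/(RT) = (3)(96485)(+0.29) / ((8.314)(298)) = 33.881.

33.9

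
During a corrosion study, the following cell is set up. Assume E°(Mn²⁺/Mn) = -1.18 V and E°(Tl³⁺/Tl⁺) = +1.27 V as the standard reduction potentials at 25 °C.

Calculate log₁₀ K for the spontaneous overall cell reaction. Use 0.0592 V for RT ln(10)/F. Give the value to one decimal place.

82.8

Cathode: Tl³⁺/Tl⁺; anode: Mn²⁺/Mn. E°cell = +2.45 V, n = 2.
log K = nE°cell / 0.0592 = (2)(+2.45) / 0.0592 = 82.8.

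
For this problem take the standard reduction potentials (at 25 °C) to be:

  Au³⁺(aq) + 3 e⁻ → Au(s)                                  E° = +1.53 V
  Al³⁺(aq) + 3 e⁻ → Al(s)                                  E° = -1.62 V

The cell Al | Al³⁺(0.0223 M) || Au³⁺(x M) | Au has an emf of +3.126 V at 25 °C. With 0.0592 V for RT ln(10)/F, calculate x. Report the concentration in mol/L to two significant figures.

0.0014 M

Au³⁺/Au is the cathode, Al³⁺/Al the anode: E°cell = +3.15 V, n = 3.
Overall reaction: Au³⁺(aq) + Al(s) → Au(s) + Al³⁺(aq); Q = [Al³⁺]^1/[Au³⁺]^1.
From E = E° − (0.0592/n) log Q: log Q = (E° − E)·n/0.0592 = (+3.15 − (+3.126))·3/0.0592 = 1.2162.
So 1·log[Au³⁺] = 1·log(0.0223) − log Q = -1.6517 − (1.2162) = -2.8679; [Au³⁺] = 10^(-2.8679) ≈ 0.0014 M.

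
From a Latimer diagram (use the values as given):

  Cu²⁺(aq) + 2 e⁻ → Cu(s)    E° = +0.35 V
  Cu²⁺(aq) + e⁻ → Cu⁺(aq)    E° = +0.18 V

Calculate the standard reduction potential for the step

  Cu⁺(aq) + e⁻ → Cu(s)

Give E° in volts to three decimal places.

+0.520 V

Sequential free energies add, so n₃E°₃ = n₁E°₁ + n₂E°₂.
With n₃ = 2, and the known step contributing 1×(+0.18) V, the unknown satisfies 1·E° = 2×(+0.35) − 1×(+0.18) = +0.520.
E° = +0.520 / 1 = +0.520 V.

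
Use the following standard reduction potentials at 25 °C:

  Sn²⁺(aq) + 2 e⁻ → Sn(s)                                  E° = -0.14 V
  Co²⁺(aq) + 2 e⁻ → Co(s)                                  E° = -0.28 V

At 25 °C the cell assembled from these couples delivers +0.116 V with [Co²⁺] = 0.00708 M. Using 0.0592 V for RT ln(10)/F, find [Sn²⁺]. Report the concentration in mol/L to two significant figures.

0.0011 M

Sn²⁺/Sn is the cathode, Co²⁺/Co the anode: E°cell = +0.14 V, n = 2.
Overall reaction: Sn²⁺(aq) + Co(s) → Sn(s) + Co²⁺(aq); Q = [Co²⁺]^1/[Sn²⁺]^1.
From E = E° − (0.0592/n) log Q: log Q = (E° − E)·n/0.0592 = (+0.14 − (+0.116))·2/0.0592 = 0.8108.
So 1·log[Sn²⁺] = 1·log(0.00708) − log Q = -2.1500 − (0.8108) = -2.9608; [Sn²⁺] = 10^(-2.9608) ≈ 0.0011 M.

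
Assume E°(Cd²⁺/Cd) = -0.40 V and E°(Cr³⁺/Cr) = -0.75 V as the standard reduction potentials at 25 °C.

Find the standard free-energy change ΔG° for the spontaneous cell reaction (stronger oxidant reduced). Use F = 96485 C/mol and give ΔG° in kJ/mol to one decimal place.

-202.6 kJ/mol

Cd²⁺/Cd (E° = -0.40 V) is the cathode; Cr³⁺/Cr (E° = -0.75 V) is the anode, so E°cell = +0.35 V.
Balancing electrons gives n = 6 (lcm of 2 and 3).
ΔG° = −nFE° = −(6)(96485)(+0.35) = -202,618 J = -202.6 kJ/mol.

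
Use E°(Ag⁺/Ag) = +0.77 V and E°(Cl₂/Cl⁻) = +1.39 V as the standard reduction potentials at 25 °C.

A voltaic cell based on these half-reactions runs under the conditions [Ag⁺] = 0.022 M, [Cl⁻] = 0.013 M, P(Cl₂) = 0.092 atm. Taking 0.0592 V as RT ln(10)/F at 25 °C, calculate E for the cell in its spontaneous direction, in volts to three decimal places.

+0.799 V

Cl₂/Cl⁻ is the cathode (higher E°), Ag⁺/Ag the anode: E°cell = +1.39 − (+0.77) = +0.62 V, n = 2.
Overall: Cl₂(g) + 2 Ag(s) → 2 Cl⁻(aq) + 2 Ag⁺(aq)
Q = [Cl⁻]^2·[Ag⁺]^2 / (P(Cl₂)); log Q = -6.051.
E = E° − (0.0592/n) log Q = +0.62 − (0.0592/2)(-6.051) = +0.799 V.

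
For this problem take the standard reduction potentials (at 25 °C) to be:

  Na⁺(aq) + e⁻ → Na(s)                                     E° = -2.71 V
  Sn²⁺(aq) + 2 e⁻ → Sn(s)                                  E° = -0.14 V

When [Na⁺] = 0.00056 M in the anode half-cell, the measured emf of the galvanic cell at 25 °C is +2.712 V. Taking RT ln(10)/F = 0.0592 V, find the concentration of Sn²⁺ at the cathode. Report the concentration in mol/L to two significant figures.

0.020 M

Sn²⁺/Sn is the cathode, Na⁺/Na the anode: E°cell = +2.57 V, n = 2.
Overall reaction: Sn²⁺(aq) + 2 Na(s) → Sn(s) + 2 Na⁺(aq); Q = [Na⁺]^2/[Sn²⁺]^1.
From E = E° − (0.0592/n) log Q: log Q = (E° − E)·n/0.0592 = (+2.57 − (+2.712))·2/0.0592 = -4.7973.
So 1·log[Sn²⁺] = 2·log(0.00056) − log Q = -6.5036 − (-4.7973) = -1.7063; [Sn²⁺] = 10^(-1.7063) ≈ 0.020 M.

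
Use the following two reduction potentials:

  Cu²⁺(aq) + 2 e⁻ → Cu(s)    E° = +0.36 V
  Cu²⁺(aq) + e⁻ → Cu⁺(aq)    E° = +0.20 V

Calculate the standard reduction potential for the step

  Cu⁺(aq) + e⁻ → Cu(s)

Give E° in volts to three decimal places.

+0.520 V

Sequential free energies add, so n₃E°₃ = n₁E°₁ + n₂E°₂.
With n₃ = 2, and the known step contributing 1×(+0.20) V, the unknown satisfies 1·E° = 2×(+0.36) − 1×(+0.20) = +0.520.
E° = +0.520 / 1 = +0.520 V.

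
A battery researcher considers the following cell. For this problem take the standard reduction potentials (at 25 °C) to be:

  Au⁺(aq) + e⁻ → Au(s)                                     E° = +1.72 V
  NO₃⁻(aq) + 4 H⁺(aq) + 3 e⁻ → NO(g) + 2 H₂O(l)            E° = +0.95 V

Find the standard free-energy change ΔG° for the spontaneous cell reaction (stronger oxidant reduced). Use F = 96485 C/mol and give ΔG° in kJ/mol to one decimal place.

-222.9 kJ/mol

Au⁺/Au (E° = +1.72 V) is the cathode; NO₃⁻/NO (E° = +0.95 V) is the anode, so E°cell = +0.77 V.
Balancing electrons gives n = 3 (lcm of 1 and 3).
ΔG° = −nFE° = −(3)(96485)(+0.77) = -222,880 J = -222.9 kJ/mol.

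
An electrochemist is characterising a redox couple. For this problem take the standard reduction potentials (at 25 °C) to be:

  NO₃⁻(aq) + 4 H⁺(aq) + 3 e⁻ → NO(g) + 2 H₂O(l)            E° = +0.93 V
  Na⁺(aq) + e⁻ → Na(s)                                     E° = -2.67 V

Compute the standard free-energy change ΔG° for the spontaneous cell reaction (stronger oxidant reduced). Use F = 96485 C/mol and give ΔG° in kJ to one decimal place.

NO₃⁻/NO (E° = +0.93 V) is the cathode; Na⁺/Na (E° = -2.67 V) is the anode, so E°cell = +3.60 V.
Balancing electrons gives n = 3 (lcm of 3 and 1).
ΔG° = −nFE° = −(3)(96485)(+3.60) = -1,042,038 J = -1042.0 kJ.

-1042.0 kJ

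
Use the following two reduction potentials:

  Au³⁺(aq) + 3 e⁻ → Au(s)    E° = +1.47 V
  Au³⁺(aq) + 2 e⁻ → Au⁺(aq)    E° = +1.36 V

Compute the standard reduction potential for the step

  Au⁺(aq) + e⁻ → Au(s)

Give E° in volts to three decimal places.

+1.690 V

Sequential free energies add, so n₃E°₃ = n₁E°₁ + n₂E°₂.
With n₃ = 3, and the known step contributing 2×(+1.36) V, the unknown satisfies 1·E° = 3×(+1.47) − 2×(+1.36) = +1.690.
E° = +1.690 / 1 = +1.690 V.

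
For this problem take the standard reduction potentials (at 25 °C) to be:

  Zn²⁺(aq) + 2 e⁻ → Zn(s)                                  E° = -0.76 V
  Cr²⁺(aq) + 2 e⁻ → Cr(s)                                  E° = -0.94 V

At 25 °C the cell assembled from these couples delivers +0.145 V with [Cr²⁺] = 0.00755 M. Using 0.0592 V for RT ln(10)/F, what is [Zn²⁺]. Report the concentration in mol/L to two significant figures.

Zn²⁺/Zn is the cathode, Cr²⁺/Cr the anode: E°cell = +0.18 V, n = 2.
Overall reaction: Zn²⁺(aq) + Cr(s) → Zn(s) + Cr²⁺(aq); Q = [Cr²⁺]^1/[Zn²⁺]^1.
From E = E° − (0.0592/n) log Q: log Q = (E° − E)·n/0.0592 = (+0.18 − (+0.145))·2/0.0592 = 1.1824.
So 1·log[Zn²⁺] = 1·log(0.00755) − log Q = -2.1221 − (1.1824) = -3.3045; [Zn²⁺] = 10^(-3.3045) ≈ 0.00050 M.

0.00050 M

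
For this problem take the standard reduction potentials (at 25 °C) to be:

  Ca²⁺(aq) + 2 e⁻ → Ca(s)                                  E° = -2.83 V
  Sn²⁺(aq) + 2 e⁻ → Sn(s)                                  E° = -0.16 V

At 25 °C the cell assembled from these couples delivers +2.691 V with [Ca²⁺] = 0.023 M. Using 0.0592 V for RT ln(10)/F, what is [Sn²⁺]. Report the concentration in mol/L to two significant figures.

Sn²⁺/Sn is the cathode, Ca²⁺/Ca the anode: E°cell = +2.67 V, n = 2.
Overall reaction: Sn²⁺(aq) + Ca(s) → Sn(s) + Ca²⁺(aq); Q = [Ca²⁺]^1/[Sn²⁺]^1.
From E = E° − (0.0592/n) log Q: log Q = (E° − E)·n/0.0592 = (+2.67 − (+2.691))·2/0.0592 = -0.7095.
So 1·log[Sn²⁺] = 1·log(0.023) − log Q = -1.6383 − (-0.7095) = -0.9288; [Sn²⁺] = 10^(-0.9288) ≈ 0.12 M.

0.12 M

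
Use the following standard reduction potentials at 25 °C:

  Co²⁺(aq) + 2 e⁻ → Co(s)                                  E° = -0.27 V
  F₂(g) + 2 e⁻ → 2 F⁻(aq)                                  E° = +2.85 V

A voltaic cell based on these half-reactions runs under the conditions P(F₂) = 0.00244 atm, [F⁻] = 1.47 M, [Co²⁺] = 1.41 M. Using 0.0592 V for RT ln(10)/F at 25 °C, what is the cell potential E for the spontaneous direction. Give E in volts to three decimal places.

F₂/F⁻ is the cathode (higher E°), Co²⁺/Co the anode: E°cell = +2.85 − (-0.27) = +3.12 V, n = 2.
Overall: F₂(g) + Co(s) → 2 F⁻(aq) + Co²⁺(aq)
Q = [F⁻]^2·[Co²⁺] / (P(F₂)); log Q = 3.096.
E = E° − (0.0592/n) log Q = +3.12 − (0.0592/2)(3.096) = +3.028 V.

+3.028 V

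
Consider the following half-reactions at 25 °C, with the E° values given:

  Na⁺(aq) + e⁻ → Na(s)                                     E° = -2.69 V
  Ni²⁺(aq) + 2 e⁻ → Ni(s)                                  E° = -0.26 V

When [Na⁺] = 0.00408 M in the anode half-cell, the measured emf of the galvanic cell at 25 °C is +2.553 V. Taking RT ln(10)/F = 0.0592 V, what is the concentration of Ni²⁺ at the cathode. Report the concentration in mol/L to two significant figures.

Ni²⁺/Ni is the cathode, Na⁺/Na the anode: E°cell = +2.43 V, n = 2.
Overall reaction: Ni²⁺(aq) + 2 Na(s) → Ni(s) + 2 Na⁺(aq); Q = [Na⁺]^2/[Ni²⁺]^1.
From E = E° − (0.0592/n) log Q: log Q = (E° − E)·n/0.0592 = (+2.43 − (+2.553))·2/0.0592 = -4.1554.
So 1·log[Ni²⁺] = 2·log(0.00408) − log Q = -4.7787 − (-4.1554) = -0.6233; [Ni²⁺] = 10^(-0.6233) ≈ 0.24 M.

0.24 M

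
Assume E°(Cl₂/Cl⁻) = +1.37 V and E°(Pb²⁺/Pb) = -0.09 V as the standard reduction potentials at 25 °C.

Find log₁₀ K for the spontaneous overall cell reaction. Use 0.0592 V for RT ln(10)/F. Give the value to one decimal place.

49.3

Cathode: Cl₂/Cl⁻; anode: Pb²⁺/Pb. E°cell = +1.46 V, n = 2.
log K = nE°cell / 0.0592 = (2)(+1.46) / 0.0592 = 49.3.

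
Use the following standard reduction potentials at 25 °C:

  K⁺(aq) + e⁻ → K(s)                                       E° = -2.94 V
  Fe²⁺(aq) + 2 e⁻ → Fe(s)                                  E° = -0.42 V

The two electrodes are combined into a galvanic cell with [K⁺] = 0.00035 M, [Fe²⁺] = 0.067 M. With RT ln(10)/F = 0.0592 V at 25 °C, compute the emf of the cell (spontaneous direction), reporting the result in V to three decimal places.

+2.690 V

Fe²⁺/Fe is the cathode (higher E°), K⁺/K the anode: E°cell = -0.42 − (-2.94) = +2.52 V, n = 2.
Overall: Fe²⁺(aq) + 2 K(s) → Fe(s) + 2 K⁺(aq)
Q = [K⁺]^2 / ([Fe²⁺]); log Q = -5.738.
E = E° − (0.0592/n) log Q = +2.52 − (0.0592/2)(-5.738) = +2.690 V.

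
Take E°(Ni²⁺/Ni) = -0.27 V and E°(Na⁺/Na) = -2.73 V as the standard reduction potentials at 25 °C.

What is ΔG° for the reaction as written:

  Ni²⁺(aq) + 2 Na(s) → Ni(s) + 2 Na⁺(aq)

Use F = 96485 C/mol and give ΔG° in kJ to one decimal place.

As written, Ni²⁺/Ni is reduced (cathode) and Na⁺/Na is oxidised (anode), so E°cell = (-0.27) − (-2.73) = +2.46 V.
Balancing electrons gives n = 2.
ΔG° = −nFE° = −(2)(96485)(+2.46) = -474,706 J = -474.7 kJ.

-474.7 kJ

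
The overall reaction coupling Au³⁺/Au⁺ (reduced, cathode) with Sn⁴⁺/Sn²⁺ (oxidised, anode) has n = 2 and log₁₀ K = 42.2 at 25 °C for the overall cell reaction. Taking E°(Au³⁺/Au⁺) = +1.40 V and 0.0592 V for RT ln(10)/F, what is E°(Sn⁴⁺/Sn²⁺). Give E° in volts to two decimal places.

E°cell = (0.0592/n)·log K = (0.0592/2)(42.2) = +1.249 V.
Since Au³⁺/Au⁺ is the cathode and Sn⁴⁺/Sn²⁺ the anode, E°cell = E°(Au³⁺/Au⁺) − E°(Sn⁴⁺/Sn²⁺).
So E°(Sn⁴⁺/Sn²⁺) = E°(Au³⁺/Au⁺) − E°cell = (+1.40) − (+1.249) = +0.15 V.

+0.15 V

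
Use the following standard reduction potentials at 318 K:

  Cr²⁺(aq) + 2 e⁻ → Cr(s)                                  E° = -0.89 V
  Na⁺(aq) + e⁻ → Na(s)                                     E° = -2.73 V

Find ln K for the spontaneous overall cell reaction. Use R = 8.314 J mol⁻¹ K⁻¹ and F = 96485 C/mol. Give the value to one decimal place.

Cathode: Cr²⁺/Cr; anode: Na⁺/Na. E°cell = (-0.89) − (-2.73) = +1.84 V, with n = 2.
ΔG° = −nFE° = −RT ln K, so ln K = nFE°/(RT) = (2)(96485)(+1.84) / ((8.314)(318)) = 134.298.

134.3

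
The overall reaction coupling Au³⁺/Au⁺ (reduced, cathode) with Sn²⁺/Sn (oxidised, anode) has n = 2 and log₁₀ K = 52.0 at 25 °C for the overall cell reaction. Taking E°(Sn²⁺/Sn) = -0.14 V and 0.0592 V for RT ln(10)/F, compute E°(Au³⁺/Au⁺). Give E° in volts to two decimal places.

+1.40 V

E°cell = (0.0592/n)·log K = (0.0592/2)(52.0) = +1.539 V.
Since Au³⁺/Au⁺ is the cathode and Sn²⁺/Sn the anode, E°cell = E°(Au³⁺/Au⁺) − E°(Sn²⁺/Sn).
So E°(Au³⁺/Au⁺) = E°cell + E°(Sn²⁺/Sn) = +1.539 + (-0.14) = +1.40 V.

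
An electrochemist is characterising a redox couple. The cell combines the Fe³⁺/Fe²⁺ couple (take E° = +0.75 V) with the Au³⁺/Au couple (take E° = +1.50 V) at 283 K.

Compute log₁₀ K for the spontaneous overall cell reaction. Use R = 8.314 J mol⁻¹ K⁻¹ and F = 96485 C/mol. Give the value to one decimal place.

Cathode: Au³⁺/Au; anode: Fe³⁺/Fe²⁺. E°cell = (+1.50) − (+0.75) = +0.75 V, with n = 3.
ΔG° = −nFE° = −RT ln K, so ln K = nFE°/(RT) = (3)(96485)(+0.75) / ((8.314)(283)) = 92.267.
log₁₀ K = 92.267 / ln 10 = 40.1.

40.1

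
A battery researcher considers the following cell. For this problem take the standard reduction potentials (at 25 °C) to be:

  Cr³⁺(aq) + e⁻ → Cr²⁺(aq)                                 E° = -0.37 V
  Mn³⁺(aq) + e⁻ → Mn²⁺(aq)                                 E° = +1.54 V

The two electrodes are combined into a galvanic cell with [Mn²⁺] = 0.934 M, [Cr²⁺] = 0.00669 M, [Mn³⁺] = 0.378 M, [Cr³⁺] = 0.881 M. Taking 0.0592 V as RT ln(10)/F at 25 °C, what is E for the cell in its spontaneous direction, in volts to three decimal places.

+1.761 V

Mn³⁺/Mn²⁺ is the cathode (higher E°), Cr³⁺/Cr²⁺ the anode: E°cell = +1.54 − (-0.37) = +1.91 V, n = 1.
Overall: Mn³⁺(aq) + Cr²⁺(aq) → Mn²⁺(aq) + Cr³⁺(aq)
Q = [Mn²⁺]·[Cr³⁺] / ([Mn³⁺]·[Cr²⁺]); log Q = 2.512.
E = E° − (0.0592/n) log Q = +1.91 − (0.0592/1)(2.512) = +1.761 V.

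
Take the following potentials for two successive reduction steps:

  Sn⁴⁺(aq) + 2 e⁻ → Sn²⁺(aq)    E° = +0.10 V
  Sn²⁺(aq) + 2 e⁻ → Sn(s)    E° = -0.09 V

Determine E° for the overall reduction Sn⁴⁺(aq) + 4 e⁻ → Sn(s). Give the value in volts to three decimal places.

+0.005 V

Adding the free-energy changes (−nFE°) of the two steps gives −n₃FE°₃ = −n₁FE°₁ − n₂FE°₂.
E°₃ = (2×+0.10 + 2×-0.09) / 4 = (+0.020) / 4 = +0.005 V.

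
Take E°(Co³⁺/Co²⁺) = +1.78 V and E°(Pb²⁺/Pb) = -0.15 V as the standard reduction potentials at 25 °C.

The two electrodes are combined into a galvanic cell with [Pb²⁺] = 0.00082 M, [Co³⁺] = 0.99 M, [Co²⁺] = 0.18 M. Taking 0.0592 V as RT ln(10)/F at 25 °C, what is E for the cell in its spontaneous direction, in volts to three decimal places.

+2.065 V

Co³⁺/Co²⁺ is the cathode (higher E°), Pb²⁺/Pb the anode: E°cell = +1.78 − (-0.15) = +1.93 V, n = 2.
Overall: 2 Co³⁺(aq) + Pb(s) → 2 Co²⁺(aq) + Pb²⁺(aq)
Q = [Co²⁺]^2·[Pb²⁺] / ([Co³⁺]^2); log Q = -4.567.
E = E° − (0.0592/n) log Q = +1.93 − (0.0592/2)(-4.567) = +2.065 V.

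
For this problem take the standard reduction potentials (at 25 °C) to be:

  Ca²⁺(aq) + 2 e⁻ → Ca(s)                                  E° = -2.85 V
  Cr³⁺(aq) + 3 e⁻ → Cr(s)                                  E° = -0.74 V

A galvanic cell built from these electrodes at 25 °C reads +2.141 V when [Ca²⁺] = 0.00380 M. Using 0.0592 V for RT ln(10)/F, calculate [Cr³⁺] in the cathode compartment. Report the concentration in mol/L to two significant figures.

Cr³⁺/Cr is the cathode, Ca²⁺/Ca the anode: E°cell = +2.11 V, n = 6.
Overall reaction: 2 Cr³⁺(aq) + 3 Ca(s) → 2 Cr(s) + 3 Ca²⁺(aq); Q = [Ca²⁺]^3/[Cr³⁺]^2.
From E = E° − (0.0592/n) log Q: log Q = (E° − E)·n/0.0592 = (+2.11 − (+2.141))·6/0.0592 = -3.1419.
So 2·log[Cr³⁺] = 3·log(0.0038) − log Q = -7.2606 − (-3.1419) = -4.1187; log[Cr³⁺] = -4.1187 / 2 = -2.0593; [Cr³⁺] = 10^(-2.0593) ≈ 0.0087 M.

0.0087 M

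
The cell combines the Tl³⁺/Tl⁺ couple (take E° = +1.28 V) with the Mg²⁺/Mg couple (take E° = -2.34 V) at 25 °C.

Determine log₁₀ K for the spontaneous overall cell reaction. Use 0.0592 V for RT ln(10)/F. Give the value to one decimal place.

122.3

Cathode: Tl³⁺/Tl⁺; anode: Mg²⁺/Mg. E°cell = +3.62 V, n = 2.
log K = nE°cell / 0.0592 = (2)(+3.62) / 0.0592 = 122.3.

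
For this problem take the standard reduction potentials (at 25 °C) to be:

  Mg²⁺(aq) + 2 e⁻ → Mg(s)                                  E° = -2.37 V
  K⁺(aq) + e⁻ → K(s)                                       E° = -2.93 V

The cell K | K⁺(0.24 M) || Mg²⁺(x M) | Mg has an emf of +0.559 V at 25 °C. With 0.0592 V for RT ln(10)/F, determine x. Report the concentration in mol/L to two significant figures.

Mg²⁺/Mg is the cathode, K⁺/K the anode: E°cell = +0.56 V, n = 2.
Overall reaction: Mg²⁺(aq) + 2 K(s) → Mg(s) + 2 K⁺(aq); Q = [K⁺]^2/[Mg²⁺]^1.
From E = E° − (0.0592/n) log Q: log Q = (E° − E)·n/0.0592 = (+0.56 − (+0.559))·2/0.0592 = 0.0338.
So 1·log[Mg²⁺] = 2·log(0.24) − log Q = -1.2396 − (0.0338) = -1.2734; [Mg²⁺] = 10^(-1.2734) ≈ 0.053 M.

0.053 M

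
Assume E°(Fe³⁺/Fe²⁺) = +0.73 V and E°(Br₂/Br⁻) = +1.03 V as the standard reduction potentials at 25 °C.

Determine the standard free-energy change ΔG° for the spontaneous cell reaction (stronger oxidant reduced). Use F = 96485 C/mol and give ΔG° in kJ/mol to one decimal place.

Br₂/Br⁻ (E° = +1.03 V) is the cathode; Fe³⁺/Fe²⁺ (E° = +0.73 V) is the anode, so E°cell = +0.30 V.
Balancing electrons gives n = 2 (lcm of 2 and 1).
ΔG° = −nFE° = −(2)(96485)(+0.30) = -57,891 J = -57.9 kJ/mol.

-57.9 kJ/mol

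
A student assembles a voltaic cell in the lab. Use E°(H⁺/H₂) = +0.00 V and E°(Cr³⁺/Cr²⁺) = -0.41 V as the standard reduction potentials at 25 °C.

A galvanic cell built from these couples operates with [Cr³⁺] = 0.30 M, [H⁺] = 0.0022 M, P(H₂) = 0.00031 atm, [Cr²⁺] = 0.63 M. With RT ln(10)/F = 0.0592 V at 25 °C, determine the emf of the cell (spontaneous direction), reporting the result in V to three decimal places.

+0.376 V

H⁺/H₂ is the cathode (higher E°), Cr³⁺/Cr²⁺ the anode: E°cell = +0.00 − (-0.41) = +0.41 V, n = 2.
Overall: 2 H⁺(aq) + 2 Cr²⁺(aq) → H₂(g) + 2 Cr³⁺(aq)
Q = P(H₂)·[Cr³⁺]^2 / ([H⁺]^2·[Cr²⁺]^2); log Q = 1.162.
E = E° − (0.0592/n) log Q = +0.41 − (0.0592/2)(1.162) = +0.376 V.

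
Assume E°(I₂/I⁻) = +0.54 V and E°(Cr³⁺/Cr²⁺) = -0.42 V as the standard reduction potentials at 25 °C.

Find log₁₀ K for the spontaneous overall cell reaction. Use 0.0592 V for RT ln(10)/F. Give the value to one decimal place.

32.4

Cathode: I₂/I⁻; anode: Cr³⁺/Cr²⁺. E°cell = +0.96 V, n = 2.
log K = nE°cell / 0.0592 = (2)(+0.96) / 0.0592 = 32.4.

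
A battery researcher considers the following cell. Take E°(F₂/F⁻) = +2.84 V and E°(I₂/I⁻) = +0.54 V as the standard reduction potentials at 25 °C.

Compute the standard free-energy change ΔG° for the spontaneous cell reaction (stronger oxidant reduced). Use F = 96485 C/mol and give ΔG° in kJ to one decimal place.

F₂/F⁻ (E° = +2.84 V) is the cathode; I₂/I⁻ (E° = +0.54 V) is the anode, so E°cell = +2.30 V.
Balancing electrons gives n = 2 (lcm of 2 and 2).
ΔG° = −nFE° = −(2)(96485)(+2.30) = -443,831 J = -443.8 kJ.

-443.8 kJ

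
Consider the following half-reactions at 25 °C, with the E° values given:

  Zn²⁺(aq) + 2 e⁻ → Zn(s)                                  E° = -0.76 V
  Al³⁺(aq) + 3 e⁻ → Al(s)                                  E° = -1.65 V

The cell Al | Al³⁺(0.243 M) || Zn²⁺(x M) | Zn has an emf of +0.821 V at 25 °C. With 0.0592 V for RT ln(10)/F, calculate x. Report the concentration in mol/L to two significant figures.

0.0018 M

Zn²⁺/Zn is the cathode, Al³⁺/Al the anode: E°cell = +0.89 V, n = 6.
Overall reaction: 3 Zn²⁺(aq) + 2 Al(s) → 3 Zn(s) + 2 Al³⁺(aq); Q = [Al³⁺]^2/[Zn²⁺]^3.
From E = E° − (0.0592/n) log Q: log Q = (E° − E)·n/0.0592 = (+0.89 − (+0.821))·6/0.0592 = 6.9932.
So 3·log[Zn²⁺] = 2·log(0.243) − log Q = -1.2288 − (6.9932) = -8.2220; log[Zn²⁺] = -8.2220 / 3 = -2.7407; [Zn²⁺] = 10^(-2.7407) ≈ 0.0018 M.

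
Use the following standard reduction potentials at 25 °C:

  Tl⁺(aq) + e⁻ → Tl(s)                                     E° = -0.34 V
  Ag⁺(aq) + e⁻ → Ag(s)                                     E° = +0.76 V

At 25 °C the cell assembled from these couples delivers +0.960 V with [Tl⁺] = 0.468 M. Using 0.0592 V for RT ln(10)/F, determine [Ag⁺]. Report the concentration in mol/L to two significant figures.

Ag⁺/Ag is the cathode, Tl⁺/Tl the anode: E°cell = +1.10 V, n = 1.
Overall reaction: Ag⁺(aq) + Tl(s) → Ag(s) + Tl⁺(aq); Q = [Tl⁺]^1/[Ag⁺]^1.
From E = E° − (0.0592/n) log Q: log Q = (E° − E)·n/0.0592 = (+1.10 − (+0.960))·1/0.0592 = 2.3649.
So 1·log[Ag⁺] = 1·log(0.468) − log Q = -0.3298 − (2.3649) = -2.6947; [Ag⁺] = 10^(-2.6947) ≈ 0.0020 M.

0.0020 M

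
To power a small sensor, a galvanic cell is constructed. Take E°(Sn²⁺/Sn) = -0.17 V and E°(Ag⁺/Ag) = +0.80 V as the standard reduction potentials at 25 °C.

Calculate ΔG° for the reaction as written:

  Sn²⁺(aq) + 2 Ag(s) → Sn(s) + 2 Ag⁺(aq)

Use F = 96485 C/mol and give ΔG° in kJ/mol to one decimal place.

+187.2 kJ/mol

As written, Sn²⁺/Sn is reduced (cathode) and Ag⁺/Ag is oxidised (anode), so E°cell = (-0.17) − (+0.80) = -0.97 V.
Balancing electrons gives n = 2.
ΔG° = −nFE° = −(2)(96485)(-0.97) = 187,181 J = +187.2 kJ/mol.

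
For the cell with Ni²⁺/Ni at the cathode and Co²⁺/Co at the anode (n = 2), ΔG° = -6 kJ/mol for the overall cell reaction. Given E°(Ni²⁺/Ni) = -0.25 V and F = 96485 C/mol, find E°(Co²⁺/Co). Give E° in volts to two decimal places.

E°cell = −ΔG°/(nF) = −(-6×10³)/((2)(96485)) = +0.031 V.
Since Ni²⁺/Ni is the cathode and Co²⁺/Co the anode, E°cell = E°(Ni²⁺/Ni) − E°(Co²⁺/Co).
So E°(Co²⁺/Co) = E°(Ni²⁺/Ni) − E°cell = (-0.25) − (+0.031) = -0.28 V.

-0.28 V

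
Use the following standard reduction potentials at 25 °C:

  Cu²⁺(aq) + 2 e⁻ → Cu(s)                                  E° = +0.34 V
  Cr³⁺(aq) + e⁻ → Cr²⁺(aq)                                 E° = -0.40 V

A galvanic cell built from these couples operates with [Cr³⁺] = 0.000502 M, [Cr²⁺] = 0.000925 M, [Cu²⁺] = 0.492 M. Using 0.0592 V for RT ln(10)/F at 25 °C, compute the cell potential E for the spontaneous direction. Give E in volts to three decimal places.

Cu²⁺/Cu is the cathode (higher E°), Cr³⁺/Cr²⁺ the anode: E°cell = +0.34 − (-0.40) = +0.74 V, n = 2.
Overall: Cu²⁺(aq) + 2 Cr²⁺(aq) → Cu(s) + 2 Cr³⁺(aq)
Q = [Cr³⁺]^2 / ([Cu²⁺]·[Cr²⁺]^2); log Q = -0.223.
E = E° − (0.0592/n) log Q = +0.74 − (0.0592/2)(-0.223) = +0.747 V.

+0.747 V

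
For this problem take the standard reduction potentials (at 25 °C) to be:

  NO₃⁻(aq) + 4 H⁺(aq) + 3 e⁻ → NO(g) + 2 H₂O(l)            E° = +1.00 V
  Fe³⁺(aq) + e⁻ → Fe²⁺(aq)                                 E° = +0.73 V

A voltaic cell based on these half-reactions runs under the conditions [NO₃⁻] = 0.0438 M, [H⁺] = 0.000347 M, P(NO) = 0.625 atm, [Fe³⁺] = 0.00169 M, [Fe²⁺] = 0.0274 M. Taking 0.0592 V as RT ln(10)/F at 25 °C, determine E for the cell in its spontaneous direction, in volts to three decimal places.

+0.046 V

NO₃⁻/NO is the cathode (higher E°), Fe³⁺/Fe²⁺ the anode: E°cell = +1.00 − (+0.73) = +0.27 V, n = 3.
Overall: NO₃⁻(aq) + 4 H⁺(aq) + 3 Fe²⁺(aq) → NO(g) + 2 H₂O(l) + 3 Fe³⁺(aq)
Q = P(NO)·[Fe³⁺]^3 / ([NO₃⁻]·[H⁺]^4·[Fe²⁺]^3); log Q = 11.363.
E = E° − (0.0592/n) log Q = +0.27 − (0.0592/3)(11.363) = +0.046 V.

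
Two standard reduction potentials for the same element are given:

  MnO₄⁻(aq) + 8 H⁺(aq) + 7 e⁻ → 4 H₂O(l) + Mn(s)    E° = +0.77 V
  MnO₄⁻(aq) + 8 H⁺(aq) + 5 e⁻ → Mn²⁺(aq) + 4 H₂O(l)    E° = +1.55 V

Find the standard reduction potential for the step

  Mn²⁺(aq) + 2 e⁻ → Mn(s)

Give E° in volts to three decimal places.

Sequential free energies add, so n₃E°₃ = n₁E°₁ + n₂E°₂.
With n₃ = 7, and the known step contributing 5×(+1.55) V, the unknown satisfies 2·E° = 7×(+0.77) − 5×(+1.55) = -2.360.
E° = -2.360 / 2 = -1.180 V.

-1.180 V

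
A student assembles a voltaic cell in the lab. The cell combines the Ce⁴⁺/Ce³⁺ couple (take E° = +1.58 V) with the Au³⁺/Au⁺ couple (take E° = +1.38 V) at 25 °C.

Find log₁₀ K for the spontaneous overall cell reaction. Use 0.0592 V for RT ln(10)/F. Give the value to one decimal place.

6.8

Cathode: Ce⁴⁺/Ce³⁺; anode: Au³⁺/Au⁺. E°cell = +0.20 V, n = 2.
log K = nE°cell / 0.0592 = (2)(+0.20) / 0.0592 = 6.8.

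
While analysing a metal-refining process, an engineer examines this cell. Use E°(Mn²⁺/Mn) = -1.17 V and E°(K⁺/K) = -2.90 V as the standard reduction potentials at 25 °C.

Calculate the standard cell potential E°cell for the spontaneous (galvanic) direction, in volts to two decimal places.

The Mn²⁺/Mn couple has the higher reduction potential, so it is the cathode; K⁺/K is oxidised at the anode.
E°cell = E°(cathode) − E°(anode) = (-1.17) − (-2.90) = +1.73 V.
Since E°cell > 0, the reaction is spontaneous under standard conditions.

+1.73 V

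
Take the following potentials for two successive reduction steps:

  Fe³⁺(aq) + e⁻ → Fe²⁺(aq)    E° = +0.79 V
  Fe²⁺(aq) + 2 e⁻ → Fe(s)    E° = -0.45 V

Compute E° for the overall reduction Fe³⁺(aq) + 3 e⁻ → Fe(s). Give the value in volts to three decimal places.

Since ΔG° = −nFE° is additive over sequential reductions, n₃E°₃ = n₁E°₁ + n₂E°₂.
E°₃ = (1×+0.79 + 2×-0.45) / 3 = (-0.110) / 3 = -0.037 V.

-0.037 V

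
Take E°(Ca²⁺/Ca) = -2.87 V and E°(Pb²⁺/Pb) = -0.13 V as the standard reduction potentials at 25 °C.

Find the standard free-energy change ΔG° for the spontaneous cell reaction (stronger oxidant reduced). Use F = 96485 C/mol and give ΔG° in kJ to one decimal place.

Pb²⁺/Pb (E° = -0.13 V) is the cathode; Ca²⁺/Ca (E° = -2.87 V) is the anode, so E°cell = +2.74 V.
Balancing electrons gives n = 2 (lcm of 2 and 2).
ΔG° = −nFE° = −(2)(96485)(+2.74) = -528,738 J = -528.7 kJ.

-528.7 kJ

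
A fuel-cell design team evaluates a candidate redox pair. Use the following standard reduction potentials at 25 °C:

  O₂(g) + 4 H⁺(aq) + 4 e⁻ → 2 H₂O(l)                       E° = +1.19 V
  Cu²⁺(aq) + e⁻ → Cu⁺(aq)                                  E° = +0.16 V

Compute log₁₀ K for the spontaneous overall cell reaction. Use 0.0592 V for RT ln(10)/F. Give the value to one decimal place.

69.6

Cathode: O₂/H₂O; anode: Cu²⁺/Cu⁺. E°cell = +1.03 V, n = 4.
log K = nE°cell / 0.0592 = (4)(+1.03) / 0.0592 = 69.6.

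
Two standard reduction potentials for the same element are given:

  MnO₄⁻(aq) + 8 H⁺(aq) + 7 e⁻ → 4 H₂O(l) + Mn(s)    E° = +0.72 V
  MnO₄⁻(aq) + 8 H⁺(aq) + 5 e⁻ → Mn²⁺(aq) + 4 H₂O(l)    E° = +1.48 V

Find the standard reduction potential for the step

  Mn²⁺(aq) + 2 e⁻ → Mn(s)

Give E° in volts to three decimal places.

Sequential free energies add, so n₃E°₃ = n₁E°₁ + n₂E°₂.
With n₃ = 7, and the known step contributing 5×(+1.48) V, the unknown satisfies 2·E° = 7×(+0.72) − 5×(+1.48) = -2.360.
E° = -2.360 / 2 = -1.180 V.

-1.180 V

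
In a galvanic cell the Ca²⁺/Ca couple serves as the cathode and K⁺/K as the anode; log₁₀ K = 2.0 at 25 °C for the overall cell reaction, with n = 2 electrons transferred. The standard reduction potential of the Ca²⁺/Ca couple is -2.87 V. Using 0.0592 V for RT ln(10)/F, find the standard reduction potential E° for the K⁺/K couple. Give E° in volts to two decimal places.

E°cell = (0.0592/n)·log K = (0.0592/2)(2.0) = +0.059 V.
Since Ca²⁺/Ca is the cathode and K⁺/K the anode, E°cell = E°(Ca²⁺/Ca) − E°(K⁺/K).
So E°(K⁺/K) = E°(Ca²⁺/Ca) − E°cell = (-2.87) − (+0.059) = -2.93 V.

-2.93 V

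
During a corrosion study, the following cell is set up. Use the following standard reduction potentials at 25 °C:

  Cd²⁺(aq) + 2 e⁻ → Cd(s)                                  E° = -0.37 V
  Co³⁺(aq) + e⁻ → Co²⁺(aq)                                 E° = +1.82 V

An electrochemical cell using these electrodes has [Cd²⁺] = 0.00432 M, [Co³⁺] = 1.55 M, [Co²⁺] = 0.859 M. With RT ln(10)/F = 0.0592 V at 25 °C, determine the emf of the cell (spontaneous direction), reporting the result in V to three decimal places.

+2.275 V

Co³⁺/Co²⁺ is the cathode (higher E°), Cd²⁺/Cd the anode: E°cell = +1.82 − (-0.37) = +2.19 V, n = 2.
Overall: 2 Co³⁺(aq) + Cd(s) → 2 Co²⁺(aq) + Cd²⁺(aq)
Q = [Co²⁺]^2·[Cd²⁺] / ([Co³⁺]^2); log Q = -2.877.
E = E° − (0.0592/n) log Q = +2.19 − (0.0592/2)(-2.877) = +2.275 V.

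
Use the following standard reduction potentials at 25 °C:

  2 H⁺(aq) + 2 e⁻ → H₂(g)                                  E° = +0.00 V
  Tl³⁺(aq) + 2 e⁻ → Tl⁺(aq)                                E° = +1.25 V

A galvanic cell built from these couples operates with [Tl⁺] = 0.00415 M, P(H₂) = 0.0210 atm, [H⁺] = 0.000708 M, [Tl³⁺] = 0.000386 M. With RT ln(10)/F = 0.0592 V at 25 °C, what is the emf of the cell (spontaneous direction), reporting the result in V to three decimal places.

Tl³⁺/Tl⁺ is the cathode (higher E°), H⁺/H₂ the anode: E°cell = +1.25 − (+0.00) = +1.25 V, n = 2.
Overall: Tl³⁺(aq) + H₂(g) → Tl⁺(aq) + 2 H⁺(aq)
Q = [Tl⁺]·[H⁺]^2 / ([Tl³⁺]·P(H₂)); log Q = -3.591.
E = E° − (0.0592/n) log Q = +1.25 − (0.0592/2)(-3.591) = +1.356 V.

+1.356 V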